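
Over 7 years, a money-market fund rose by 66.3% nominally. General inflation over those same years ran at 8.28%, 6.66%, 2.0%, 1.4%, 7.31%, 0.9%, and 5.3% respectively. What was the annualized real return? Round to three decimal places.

2.894%

Cumulative inflation factor: 1.0828 × 1.0666 × 1.020 × 1.014 × 1.0731 × 1.009 × 1.053 ≈ 1.36191.
Nominal growth factor: 1.66300. Real growth factor = 1.66300 / 1.36191 ≈ 1.22108.
Annualized: 1.22108^(1/7) − 1 ≈ 0.02894.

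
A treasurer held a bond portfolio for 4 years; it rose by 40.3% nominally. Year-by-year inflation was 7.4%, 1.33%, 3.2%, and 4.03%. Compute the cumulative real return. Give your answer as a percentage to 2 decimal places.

20.08%

Cumulative inflation factor: 1.074 × 1.0133 × 1.032 × 1.0403 ≈ 1.16837.
Nominal growth factor: 1.40300. Real growth factor = 1.40300 / 1.16837 ≈ 1.20082.
Total real return ≈ 20.0818%.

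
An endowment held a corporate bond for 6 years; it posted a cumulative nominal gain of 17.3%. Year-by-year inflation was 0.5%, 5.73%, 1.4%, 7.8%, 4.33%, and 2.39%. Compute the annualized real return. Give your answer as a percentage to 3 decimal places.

-0.932%

Cumulative inflation factor: 1.005 × 1.0573 × 1.014 × 1.078 × 1.0433 × 1.0239 ≈ 1.24076.
Nominal growth factor: 1.17300. Real growth factor = 1.17300 / 1.24076 ≈ 0.94539.
Annualized: 0.94539^(1/6) − 1 ≈ -0.00932.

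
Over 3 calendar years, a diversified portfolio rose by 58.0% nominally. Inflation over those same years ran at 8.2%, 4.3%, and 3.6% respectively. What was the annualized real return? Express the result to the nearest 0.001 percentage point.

10.559%

Cumulative inflation factor: 1.082 × 1.043 × 1.036 ≈ 1.16915.
Nominal growth factor: 1.58000. Real growth factor = 1.58000 / 1.16915 ≈ 1.35141.
Annualized: 1.35141^(1/3) − 1 ≈ 0.10559.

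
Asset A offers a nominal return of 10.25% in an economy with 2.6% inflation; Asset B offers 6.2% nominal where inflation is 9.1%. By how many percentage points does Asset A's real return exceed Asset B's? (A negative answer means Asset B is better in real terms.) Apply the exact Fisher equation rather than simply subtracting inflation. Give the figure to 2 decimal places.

Asset A real return: 1.1025/1.026 − 1 = 7.456%.
Asset B real return: 1.062/1.091 − 1 = -2.658%.
Difference: 7.456 − (-2.658) = 10.114 pp.

10.11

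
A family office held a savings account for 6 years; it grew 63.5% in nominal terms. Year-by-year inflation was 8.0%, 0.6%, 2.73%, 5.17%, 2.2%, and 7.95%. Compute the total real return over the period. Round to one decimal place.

Cumulative inflation factor: 1.080 × 1.006 × 1.0273 × 1.0517 × 1.022 × 1.0795 ≈ 1.29504.
Nominal growth factor: 1.63500. Real growth factor = 1.63500 / 1.29504 ≈ 1.26251.
Total real return ≈ 26.2506%.

26.3%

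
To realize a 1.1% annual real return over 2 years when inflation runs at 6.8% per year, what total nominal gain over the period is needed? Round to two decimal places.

Required annual nominal rate: (1+1.1%)(1+6.8%) − 1 = 7.9748%.
Cumulative over 2 years: (1 + 0.079748)^2 − 1 ≈ 0.16586.

16.59%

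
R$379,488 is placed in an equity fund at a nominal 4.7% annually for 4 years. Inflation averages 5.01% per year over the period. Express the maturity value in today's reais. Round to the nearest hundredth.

Nominal value at maturity: R$379,488 × (1 + 4.7%)^4 ≈ R$456,020.93.
Price-level factor over 4 years: (1 + 5.01%)^4 ≈ 1.2159693662.
The maturity value deflated by that factor is the answer in today's purchasing power.

R$375,026.66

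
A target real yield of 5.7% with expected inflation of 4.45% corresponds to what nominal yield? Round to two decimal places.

10.40%

By the Fisher equation, 1 + r_nom = (1 + 5.7%)(1 + 4.45%) = 1.057 × 1.0445 = 1.1040365.
So r_nom = 10.40365%.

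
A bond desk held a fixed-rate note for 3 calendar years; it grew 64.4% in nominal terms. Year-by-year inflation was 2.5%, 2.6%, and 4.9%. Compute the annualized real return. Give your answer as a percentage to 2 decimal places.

Cumulative inflation factor: 1.025 × 1.026 × 1.049 ≈ 1.10318.
Nominal growth factor: 1.64400. Real growth factor = 1.64400 / 1.10318 ≈ 1.49024.
Annualized: 1.49024^(1/3) − 1 ≈ 0.14223.

14.22%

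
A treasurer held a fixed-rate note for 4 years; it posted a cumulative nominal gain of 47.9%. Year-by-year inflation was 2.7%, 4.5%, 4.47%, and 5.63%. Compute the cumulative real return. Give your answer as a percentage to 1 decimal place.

24.9%

Cumulative inflation factor: 1.027 × 1.045 × 1.0447 × 1.0563 ≈ 1.18431.
Nominal growth factor: 1.47900. Real growth factor = 1.47900 / 1.18431 ≈ 1.24883.
Total real return ≈ 24.8828%.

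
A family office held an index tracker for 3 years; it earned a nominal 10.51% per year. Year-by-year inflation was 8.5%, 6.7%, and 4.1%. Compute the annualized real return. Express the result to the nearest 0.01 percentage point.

Cumulative inflation factor: 1.085 × 1.067 × 1.041 ≈ 1.20516.
Nominal growth factor: 1.34960. Real growth factor = 1.34960 / 1.20516 ≈ 1.11985.
Annualized: 1.11985^(1/3) − 1 ≈ 0.03845.

3.85%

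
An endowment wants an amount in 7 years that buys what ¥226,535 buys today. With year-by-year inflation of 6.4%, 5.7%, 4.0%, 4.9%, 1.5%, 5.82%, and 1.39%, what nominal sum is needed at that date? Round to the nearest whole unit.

¥302,684

Cumulative price-level factor: 1.064 × 1.057 × 1.040 × 1.049 × 1.015 × 1.0582 × 1.0139 ≈ 1.3361473826.
Multiplying ¥226,535 by the price-level factor gives the future nominal sum.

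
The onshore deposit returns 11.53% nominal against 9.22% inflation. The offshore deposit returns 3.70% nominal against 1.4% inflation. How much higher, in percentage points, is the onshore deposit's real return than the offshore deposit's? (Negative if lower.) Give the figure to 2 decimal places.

The onshore deposit real return: 1.1153/1.0922 − 1 = 2.115%.
The offshore deposit real return: 1.0370/1.014 − 1 = 2.268%.
Difference: 2.115 − 2.268 = -0.153 pp.

-0.15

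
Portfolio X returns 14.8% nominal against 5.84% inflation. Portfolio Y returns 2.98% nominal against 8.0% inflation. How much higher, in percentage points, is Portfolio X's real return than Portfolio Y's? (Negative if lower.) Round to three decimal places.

Portfolio X real return: 1.148/1.0584 − 1 = 8.4656%.
Portfolio Y real return: 1.0298/1.080 − 1 = -4.6481%.
Difference: 8.4656 − (-4.6481) = 13.1137 pp.

13.114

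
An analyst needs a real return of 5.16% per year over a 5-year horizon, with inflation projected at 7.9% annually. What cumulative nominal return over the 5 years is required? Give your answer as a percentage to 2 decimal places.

88.09%

Required annual nominal rate: (1+5.16%)(1+7.9%) − 1 = 13.46764%.
Cumulative over 5 years: (1 + 0.1346764)^5 − 1 ≈ 0.88088.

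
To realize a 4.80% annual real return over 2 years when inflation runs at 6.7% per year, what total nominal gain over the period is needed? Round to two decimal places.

25.04%

Required annual nominal rate: (1+4.80%)(1+6.7%) − 1 = 11.8216%.
Cumulative over 2 years: (1 + 0.118216)^2 − 1 ≈ 0.25041.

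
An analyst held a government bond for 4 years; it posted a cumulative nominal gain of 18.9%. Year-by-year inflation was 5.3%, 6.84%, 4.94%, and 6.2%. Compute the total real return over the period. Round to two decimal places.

Cumulative inflation factor: 1.053 × 1.0684 × 1.0494 × 1.062 ≈ 1.25380.
Nominal growth factor: 1.18900. Real growth factor = 1.18900 / 1.25380 ≈ 0.94832.
Total real return ≈ -5.1682%.

-5.17%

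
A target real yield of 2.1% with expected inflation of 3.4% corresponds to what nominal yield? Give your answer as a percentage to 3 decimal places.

By the Fisher equation, 1 + r_nom = (1 + 2.1%)(1 + 3.4%) = 1.021 × 1.034 = 1.055714.
So r_nom = 5.5714%.

5.571%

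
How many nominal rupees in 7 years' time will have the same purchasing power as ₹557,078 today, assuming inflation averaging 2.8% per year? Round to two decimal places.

₹675,877.22

Cumulative price-level factor: (1+2.8%)^7 ≈ 1.2132541978.
The nominal amount required is ₹557,078 scaled up by that factor.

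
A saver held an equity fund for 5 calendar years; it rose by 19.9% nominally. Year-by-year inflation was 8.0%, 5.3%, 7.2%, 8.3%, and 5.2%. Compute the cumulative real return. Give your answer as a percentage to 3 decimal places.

-13.677%

Cumulative inflation factor: 1.080 × 1.053 × 1.072 × 1.083 × 1.052 ≈ 1.38896.
Nominal growth factor: 1.19900. Real growth factor = 1.19900 / 1.38896 ≈ 0.86323.
Total real return ≈ -13.6767%.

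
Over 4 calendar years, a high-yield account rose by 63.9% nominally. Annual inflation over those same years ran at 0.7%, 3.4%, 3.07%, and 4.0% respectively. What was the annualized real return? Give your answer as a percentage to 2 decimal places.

Cumulative inflation factor: 1.007 × 1.034 × 1.0307 × 1.040 ≈ 1.11613.
Nominal growth factor: 1.63900. Real growth factor = 1.63900 / 1.11613 ≈ 1.46846.
Annualized: 1.46846^(1/4) − 1 ≈ 0.10082.

10.08%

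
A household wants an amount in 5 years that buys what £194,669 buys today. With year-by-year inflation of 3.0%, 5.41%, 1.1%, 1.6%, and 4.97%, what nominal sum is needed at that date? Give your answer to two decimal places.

Cumulative price-level factor: 1.030 × 1.0541 × 1.011 × 1.016 × 1.0497 ≈ 1.1706554701.
Multiplying £194,669 by the price-level factor gives the future nominal sum.

£227,890.33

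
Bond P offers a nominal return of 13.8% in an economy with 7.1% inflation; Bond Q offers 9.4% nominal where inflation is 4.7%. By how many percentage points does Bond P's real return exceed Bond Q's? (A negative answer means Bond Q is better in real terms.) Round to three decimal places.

1.767

Bond P real return: 1.138/1.071 − 1 = 6.2558%.
Bond Q real return: 1.094/1.047 − 1 = 4.4890%.
Difference: 6.2558 − 4.4890 = 1.7668 pp.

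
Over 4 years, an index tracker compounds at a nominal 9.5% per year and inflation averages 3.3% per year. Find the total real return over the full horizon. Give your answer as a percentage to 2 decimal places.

26.26%

The annual real rate is (1+9.5%)/(1+3.3%) − 1 = 6.0019%.
Compounded over 4 years: (1 + 0.060019)^4 − 1 ≈ 0.26257.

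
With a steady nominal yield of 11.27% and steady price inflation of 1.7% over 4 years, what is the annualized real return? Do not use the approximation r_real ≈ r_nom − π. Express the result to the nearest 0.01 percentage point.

9.41%

With constant rates the annual real return is the same each year: (1+11.27%)/(1+1.7%) − 1 = 0.09410.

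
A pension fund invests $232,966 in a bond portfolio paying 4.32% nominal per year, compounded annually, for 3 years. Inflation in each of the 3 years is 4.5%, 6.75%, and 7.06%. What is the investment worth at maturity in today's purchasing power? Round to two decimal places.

$221,454.17

Nominal value at maturity: $232,966 × (1 + 4.32%)^3 ≈ $264,481.49.
Price-level factor over 3 years: 1.045 × 1.0675 × 1.0706 = 1.1942944475.
The maturity value deflated by that factor is the answer in today's purchasing power.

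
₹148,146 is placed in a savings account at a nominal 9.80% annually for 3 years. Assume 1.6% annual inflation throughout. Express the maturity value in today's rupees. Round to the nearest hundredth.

₹186,988.90

Nominal value at maturity: ₹148,146 × (1 + 9.80%)^3 ≈ ₹196,108.74.
Price-level factor over 3 years: (1 + 1.6%)^3 = 1.048772096.
Dividing the nominal maturity value by the price-level factor gives the value in today's money.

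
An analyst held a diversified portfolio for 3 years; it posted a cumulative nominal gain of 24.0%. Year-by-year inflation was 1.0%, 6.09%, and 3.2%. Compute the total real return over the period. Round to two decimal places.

Cumulative inflation factor: 1.010 × 1.0609 × 1.032 ≈ 1.10580.
Nominal growth factor: 1.24000. Real growth factor = 1.24000 / 1.10580 ≈ 1.12136.
Total real return ≈ 12.1363%.

12.14%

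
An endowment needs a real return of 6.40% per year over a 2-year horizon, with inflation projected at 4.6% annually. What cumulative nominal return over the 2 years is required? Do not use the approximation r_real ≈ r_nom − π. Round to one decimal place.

23.9%

Required annual nominal rate: (1+6.40%)(1+4.6%) − 1 = 11.2944%.
Cumulative over 2 years: (1 + 0.112944)^2 − 1 ≈ 0.23864.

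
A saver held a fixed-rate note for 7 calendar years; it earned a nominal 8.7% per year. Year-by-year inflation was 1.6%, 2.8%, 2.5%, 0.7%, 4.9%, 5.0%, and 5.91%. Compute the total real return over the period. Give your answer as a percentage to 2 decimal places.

Cumulative inflation factor: 1.016 × 1.028 × 1.025 × 1.007 × 1.049 × 1.050 × 1.0591 ≈ 1.25760.
Nominal growth factor: 1.79311. Real growth factor = 1.79311 / 1.25760 ≈ 1.42582.
Total real return ≈ 42.5821%.

42.58%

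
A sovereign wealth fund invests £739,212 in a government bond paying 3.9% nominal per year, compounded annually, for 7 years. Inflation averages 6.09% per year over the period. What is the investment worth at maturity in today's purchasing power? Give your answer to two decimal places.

£638,787.92

Nominal value at maturity: £739,212 × (1 + 3.9%)^7 ≈ £966,224.05.
Price-level factor over 7 years: (1 + 6.09%)^7 ≈ 1.5125897249.
The maturity value deflated by that factor is the answer in today's purchasing power.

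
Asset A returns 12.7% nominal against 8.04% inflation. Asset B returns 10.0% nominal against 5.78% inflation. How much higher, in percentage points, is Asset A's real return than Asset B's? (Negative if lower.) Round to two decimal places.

0.32

Asset A real return: 1.127/1.0804 − 1 = 4.313%.
Asset B real return: 1.100/1.0578 − 1 = 3.989%.
Difference: 4.313 − 3.989 = 0.324 pp.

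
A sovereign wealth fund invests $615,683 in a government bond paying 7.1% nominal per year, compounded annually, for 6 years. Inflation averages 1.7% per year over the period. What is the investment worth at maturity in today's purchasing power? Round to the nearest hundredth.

Nominal value at maturity: $615,683 × (1 + 7.1%)^6 ≈ $929,167.45.
Price-level factor over 6 years: (1 + 1.7%)^6 ≈ 1.1064345214.
The maturity value deflated by that factor is the answer in today's purchasing power.

$839,785.30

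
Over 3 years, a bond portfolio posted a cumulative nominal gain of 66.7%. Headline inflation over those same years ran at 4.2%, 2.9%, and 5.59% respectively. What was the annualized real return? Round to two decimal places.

13.77%

Cumulative inflation factor: 1.042 × 1.029 × 1.0559 ≈ 1.13215.
Nominal growth factor: 1.66700. Real growth factor = 1.66700 / 1.13215 ≈ 1.47241.
Annualized: 1.47241^(1/3) − 1 ≈ 0.13765.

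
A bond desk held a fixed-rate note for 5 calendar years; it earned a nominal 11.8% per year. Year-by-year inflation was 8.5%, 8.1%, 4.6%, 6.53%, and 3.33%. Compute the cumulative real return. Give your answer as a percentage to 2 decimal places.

Cumulative inflation factor: 1.085 × 1.081 × 1.046 × 1.0653 × 1.0333 ≈ 1.35047.
Nominal growth factor: 1.74666. Real growth factor = 1.74666 / 1.35047 ≈ 1.29337.
Total real return ≈ 29.3372%.

29.34%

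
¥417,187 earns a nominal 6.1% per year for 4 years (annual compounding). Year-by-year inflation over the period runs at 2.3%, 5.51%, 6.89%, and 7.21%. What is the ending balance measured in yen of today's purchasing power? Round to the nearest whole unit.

Nominal value at maturity: ¥417,187 × (1 + 6.1%)^4 ≈ ¥528,679.
Price-level factor over 4 years: 1.023 × 1.0551 × 1.0689 × 1.0721 ≈ 1.2369200514.
The maturity value deflated by that factor is the answer in today's purchasing power.

¥427,416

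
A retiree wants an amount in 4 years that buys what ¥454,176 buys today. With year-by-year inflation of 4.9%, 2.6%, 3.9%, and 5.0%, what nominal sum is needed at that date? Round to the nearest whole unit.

Cumulative price-level factor: 1.049 × 1.026 × 1.039 × 1.050 = 1.1741611203.
Multiplying ¥454,176 by the price-level factor gives the future nominal sum.

¥533,276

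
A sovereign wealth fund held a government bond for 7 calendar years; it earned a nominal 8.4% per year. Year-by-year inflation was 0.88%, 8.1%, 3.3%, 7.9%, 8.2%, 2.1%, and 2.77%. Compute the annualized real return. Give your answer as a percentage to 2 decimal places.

Cumulative inflation factor: 1.0088 × 1.081 × 1.033 × 1.079 × 1.082 × 1.021 × 1.0277 ≈ 1.37998.
Nominal growth factor: 1.75875. Real growth factor = 1.75875 / 1.37998 ≈ 1.27448.
Annualized: 1.27448^(1/7) − 1 ≈ 0.03526.

3.53%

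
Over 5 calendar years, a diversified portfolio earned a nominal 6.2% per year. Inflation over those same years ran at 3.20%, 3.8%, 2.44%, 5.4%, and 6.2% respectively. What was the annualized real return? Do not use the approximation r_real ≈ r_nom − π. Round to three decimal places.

1.921%

Cumulative inflation factor: 1.0320 × 1.038 × 1.0244 × 1.054 × 1.062 ≈ 1.22832.
Nominal growth factor: 1.35090. Real growth factor = 1.35090 / 1.22832 ≈ 1.09979.
Annualized: 1.09979^(1/5) − 1 ≈ 0.01921.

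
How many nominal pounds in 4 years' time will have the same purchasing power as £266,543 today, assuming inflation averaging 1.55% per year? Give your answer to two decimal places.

Cumulative price-level factor: (1+1.55%)^4 ≈ 1.0634564532.
The nominal amount required is £266,543 scaled up by that factor.

£283,456.87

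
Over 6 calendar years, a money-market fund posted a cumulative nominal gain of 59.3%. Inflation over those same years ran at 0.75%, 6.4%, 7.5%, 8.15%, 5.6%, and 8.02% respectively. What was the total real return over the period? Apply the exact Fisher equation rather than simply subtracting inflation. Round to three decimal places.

12.054%

Cumulative inflation factor: 1.0075 × 1.064 × 1.075 × 1.0815 × 1.056 × 1.0802 ≈ 1.42164.
Nominal growth factor: 1.59300. Real growth factor = 1.59300 / 1.42164 ≈ 1.12054.
Total real return ≈ 12.0537%.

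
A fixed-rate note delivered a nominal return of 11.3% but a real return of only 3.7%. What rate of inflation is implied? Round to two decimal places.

From (1+r_nom) = (1+r_real)(1+π), we get 1+π = (1 + 11.3%)/(1 + 3.7%) = 1.113/1.037 ≈ 1.07329.
So π ≈ 7.3288%.

7.33%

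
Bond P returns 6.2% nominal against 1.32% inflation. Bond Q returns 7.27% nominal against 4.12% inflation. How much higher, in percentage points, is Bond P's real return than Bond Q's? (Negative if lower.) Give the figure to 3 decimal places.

1.791

Bond P real return: 1.062/1.0132 − 1 = 4.8164%.
Bond Q real return: 1.0727/1.0412 − 1 = 3.0254%.
Difference: 4.8164 − 3.0254 = 1.7910 pp.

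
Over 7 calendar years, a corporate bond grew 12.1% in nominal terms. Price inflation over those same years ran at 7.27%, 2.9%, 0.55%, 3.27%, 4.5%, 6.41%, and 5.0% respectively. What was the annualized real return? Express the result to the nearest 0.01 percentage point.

Cumulative inflation factor: 1.0727 × 1.029 × 1.0055 × 1.0327 × 1.045 × 1.0641 × 1.050 ≈ 1.33825.
Nominal growth factor: 1.12100. Real growth factor = 1.12100 / 1.33825 ≈ 0.83766.
Annualized: 0.83766^(1/7) − 1 ≈ -0.02499.

-2.50%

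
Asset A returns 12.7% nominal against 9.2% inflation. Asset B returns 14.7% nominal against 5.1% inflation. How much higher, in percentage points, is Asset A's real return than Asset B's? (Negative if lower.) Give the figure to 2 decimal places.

-5.93

Asset A real return: 1.127/1.092 − 1 = 3.205%.
Asset B real return: 1.147/1.051 − 1 = 9.134%.
Difference: 3.205 − 9.134 = -5.929 pp.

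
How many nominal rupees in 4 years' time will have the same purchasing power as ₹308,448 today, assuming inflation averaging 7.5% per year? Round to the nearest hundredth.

Cumulative price-level factor: (1+7.5%)^4 ≈ 1.3354691406.
Multiplying ₹308,448 by the price-level factor gives the future nominal sum.

₹411,922.79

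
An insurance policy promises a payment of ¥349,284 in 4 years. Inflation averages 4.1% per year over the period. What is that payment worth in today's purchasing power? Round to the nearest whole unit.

¥297,424

Price-level factor over 4 years: (1 + 4.1%)^4 ≈ 1.1743645098.
Purchasing power today: ¥349,284 divided by that factor.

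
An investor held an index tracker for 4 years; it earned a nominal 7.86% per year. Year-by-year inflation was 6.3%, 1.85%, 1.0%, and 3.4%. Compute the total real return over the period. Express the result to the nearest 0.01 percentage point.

Cumulative inflation factor: 1.063 × 1.0185 × 1.010 × 1.034 ≈ 1.13067.
Nominal growth factor: 1.35345. Real growth factor = 1.35345 / 1.13067 ≈ 1.19703.
Total real return ≈ 19.7031%.

19.70%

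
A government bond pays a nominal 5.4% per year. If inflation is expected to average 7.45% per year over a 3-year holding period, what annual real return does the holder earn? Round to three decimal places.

-1.908%

With constant rates the annual real return is the same each year: (1+5.4%)/(1+7.45%) − 1 = -0.01908.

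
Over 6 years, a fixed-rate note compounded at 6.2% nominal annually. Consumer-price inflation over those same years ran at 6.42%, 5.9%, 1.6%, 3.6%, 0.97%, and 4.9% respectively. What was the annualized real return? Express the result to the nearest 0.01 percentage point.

Cumulative inflation factor: 1.0642 × 1.059 × 1.016 × 1.036 × 1.0097 × 1.049 ≈ 1.25644.
Nominal growth factor: 1.43465. Real growth factor = 1.43465 / 1.25644 ≈ 1.14184.
Annualized: 1.14184^(1/6) − 1 ≈ 0.02235.

2.24%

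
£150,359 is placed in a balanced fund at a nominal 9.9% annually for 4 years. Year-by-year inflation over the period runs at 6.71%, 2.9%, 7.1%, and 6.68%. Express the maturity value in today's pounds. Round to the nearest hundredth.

£174,834.54

Nominal value at maturity: £150,359 × (1 + 9.9%)^4 ≈ £219,341.19.
Price-level factor over 4 years: 1.0671 × 1.029 × 1.071 × 1.0668 ≈ 1.2545644371.
The maturity value deflated by that factor is the answer in today's purchasing power.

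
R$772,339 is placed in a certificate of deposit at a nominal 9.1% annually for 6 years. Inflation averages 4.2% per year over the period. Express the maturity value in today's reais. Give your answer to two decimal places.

R$1,017,536.87

Nominal value at maturity: R$772,339 × (1 + 9.1%)^6 ≈ R$1,302,436.23.
Price-level factor over 6 years: (1 + 4.2%)^6 ≈ 1.2799892251.
The maturity value deflated by that factor is the answer in today's purchasing power.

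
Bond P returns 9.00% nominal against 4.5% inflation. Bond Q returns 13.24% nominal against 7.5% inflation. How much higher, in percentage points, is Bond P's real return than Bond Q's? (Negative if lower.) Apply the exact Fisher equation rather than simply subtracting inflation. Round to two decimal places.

-1.03

Bond P real return: 1.0900/1.045 − 1 = 4.306%.
Bond Q real return: 1.1324/1.075 − 1 = 5.340%.
Difference: 4.306 − 5.340 = -1.034 pp.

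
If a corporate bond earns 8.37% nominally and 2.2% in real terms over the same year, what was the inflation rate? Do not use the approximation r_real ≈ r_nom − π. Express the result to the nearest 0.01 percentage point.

From (1+r_nom) = (1+r_real)(1+π), we get 1+π = (1 + 8.37%)/(1 + 2.2%) = 1.0837/1.022 ≈ 1.06037.
So π ≈ 6.0372%.

6.04%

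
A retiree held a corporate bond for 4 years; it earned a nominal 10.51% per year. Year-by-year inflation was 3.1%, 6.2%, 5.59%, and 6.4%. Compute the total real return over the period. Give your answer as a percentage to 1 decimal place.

21.2%

Cumulative inflation factor: 1.031 × 1.062 × 1.0559 × 1.064 ≈ 1.23012.
Nominal growth factor: 1.49144. Real growth factor = 1.49144 / 1.23012 ≈ 1.21244.
Total real return ≈ 21.2436%.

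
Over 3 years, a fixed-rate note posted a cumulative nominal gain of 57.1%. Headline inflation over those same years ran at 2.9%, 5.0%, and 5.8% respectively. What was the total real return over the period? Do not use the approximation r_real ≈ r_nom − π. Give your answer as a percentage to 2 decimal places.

Cumulative inflation factor: 1.029 × 1.050 × 1.058 ≈ 1.14312.
Nominal growth factor: 1.57100. Real growth factor = 1.57100 / 1.14312 ≈ 1.37431.
Total real return ≈ 37.4314%.

37.43%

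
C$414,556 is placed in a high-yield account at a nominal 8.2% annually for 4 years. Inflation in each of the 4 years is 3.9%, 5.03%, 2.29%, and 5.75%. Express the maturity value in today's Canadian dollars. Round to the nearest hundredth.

Nominal value at maturity: C$414,556 × (1 + 8.2%)^4 ≈ C$568,188.25.
Price-level factor over 4 years: 1.039 × 1.0503 × 1.0229 × 1.0575 ≈ 1.1804360595.
The maturity value deflated by that factor is the answer in today's purchasing power.

C$481,337.59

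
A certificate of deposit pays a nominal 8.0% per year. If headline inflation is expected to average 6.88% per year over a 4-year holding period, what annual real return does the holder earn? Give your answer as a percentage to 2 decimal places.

With constant rates the annual real return is the same each year: (1+8.0%)/(1+6.88%) − 1 = 0.01048.

1.05%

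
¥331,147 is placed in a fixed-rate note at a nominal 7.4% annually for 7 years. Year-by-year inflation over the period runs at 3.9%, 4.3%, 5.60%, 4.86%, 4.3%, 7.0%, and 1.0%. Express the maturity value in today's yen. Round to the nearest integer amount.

¥403,541

Nominal value at maturity: ¥331,147 × (1 + 7.4%)^7 ≈ ¥545,822.
Price-level factor over 7 years: 1.039 × 1.043 × 1.0560 × 1.0486 × 1.043 × 1.070 × 1.010 ≈ 1.3525803925.
Dividing the nominal maturity value by the price-level factor gives the value in today's money.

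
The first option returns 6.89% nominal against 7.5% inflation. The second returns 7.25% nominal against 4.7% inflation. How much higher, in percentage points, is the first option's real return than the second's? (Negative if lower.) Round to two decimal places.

-3.00

The first option real return: 1.0689/1.075 − 1 = -0.567%.
The second real return: 1.0725/1.047 − 1 = 2.436%.
Difference: -0.567 − 2.436 = -3.003 pp.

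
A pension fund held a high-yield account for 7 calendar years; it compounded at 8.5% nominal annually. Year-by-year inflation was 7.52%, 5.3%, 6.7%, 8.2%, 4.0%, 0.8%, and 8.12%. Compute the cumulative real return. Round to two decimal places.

Cumulative inflation factor: 1.0752 × 1.053 × 1.067 × 1.082 × 1.040 × 1.008 × 1.0812 ≈ 1.48153.
Nominal growth factor: 1.77014. Real growth factor = 1.77014 / 1.48153 ≈ 1.19481.
Total real return ≈ 19.4810%.

19.48%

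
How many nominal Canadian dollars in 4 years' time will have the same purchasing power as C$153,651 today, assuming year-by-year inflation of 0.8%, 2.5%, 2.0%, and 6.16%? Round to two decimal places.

C$171,901.98

Cumulative price-level factor: 1.008 × 1.025 × 1.020 × 1.0616 = 1.1187820224.
The nominal amount required is C$153,651 scaled up by that factor.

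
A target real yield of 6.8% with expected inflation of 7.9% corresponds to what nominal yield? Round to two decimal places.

15.24%

By the Fisher equation, 1 + r_nom = (1 + 6.8%)(1 + 7.9%) = 1.068 × 1.079 = 1.152372.
So r_nom = 15.2372%.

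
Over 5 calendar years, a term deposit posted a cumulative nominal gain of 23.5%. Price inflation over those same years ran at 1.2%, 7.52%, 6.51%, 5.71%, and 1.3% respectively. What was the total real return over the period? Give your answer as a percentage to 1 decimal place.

Cumulative inflation factor: 1.012 × 1.0752 × 1.0651 × 1.0571 × 1.013 ≈ 1.24104.
Nominal growth factor: 1.23500. Real growth factor = 1.23500 / 1.24104 ≈ 0.99513.
Total real return ≈ -0.4867%.

-0.5%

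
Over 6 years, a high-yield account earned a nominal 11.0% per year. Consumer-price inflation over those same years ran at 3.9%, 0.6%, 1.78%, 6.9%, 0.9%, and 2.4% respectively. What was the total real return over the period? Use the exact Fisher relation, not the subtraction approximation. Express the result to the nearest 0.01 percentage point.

Cumulative inflation factor: 1.039 × 1.006 × 1.0178 × 1.069 × 1.009 × 1.024 ≈ 1.17502.
Nominal growth factor: 1.87041. Real growth factor = 1.87041 / 1.17502 ≈ 1.59182.
Total real return ≈ 59.1817%.

59.18%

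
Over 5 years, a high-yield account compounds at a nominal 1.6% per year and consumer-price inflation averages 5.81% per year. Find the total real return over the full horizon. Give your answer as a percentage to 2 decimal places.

The annual real rate is (1+1.6%)/(1+5.81%) − 1 = -3.9788%.
Compounded over 5 years: (1 + -0.039788)^5 − 1 ≈ -0.18373.

-18.37%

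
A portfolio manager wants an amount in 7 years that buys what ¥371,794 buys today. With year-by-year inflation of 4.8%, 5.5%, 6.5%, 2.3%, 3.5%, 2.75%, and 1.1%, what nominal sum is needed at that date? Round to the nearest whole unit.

Cumulative price-level factor: 1.048 × 1.055 × 1.065 × 1.023 × 1.035 × 1.0275 × 1.011 ≈ 1.2951268877.
The nominal amount required is ¥371,794 scaled up by that factor.

¥481,520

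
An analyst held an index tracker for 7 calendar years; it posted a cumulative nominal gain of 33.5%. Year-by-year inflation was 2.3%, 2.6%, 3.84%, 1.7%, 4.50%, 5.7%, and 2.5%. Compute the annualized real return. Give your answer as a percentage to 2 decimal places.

0.89%

Cumulative inflation factor: 1.023 × 1.026 × 1.0384 × 1.017 × 1.0450 × 1.057 × 1.025 ≈ 1.25494.
Nominal growth factor: 1.33500. Real growth factor = 1.33500 / 1.25494 ≈ 1.06379.
Annualized: 1.06379^(1/7) − 1 ≈ 0.00887.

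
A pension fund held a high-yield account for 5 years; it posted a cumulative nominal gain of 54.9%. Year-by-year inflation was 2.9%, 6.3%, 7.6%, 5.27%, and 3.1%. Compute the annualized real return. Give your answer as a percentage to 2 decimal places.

3.93%

Cumulative inflation factor: 1.029 × 1.063 × 1.076 × 1.0527 × 1.031 ≈ 1.27739.
Nominal growth factor: 1.54900. Real growth factor = 1.54900 / 1.27739 ≈ 1.21263.
Annualized: 1.21263^(1/5) − 1 ≈ 0.03931.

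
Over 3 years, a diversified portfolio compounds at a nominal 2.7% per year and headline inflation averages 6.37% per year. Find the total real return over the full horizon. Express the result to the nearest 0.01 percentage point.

-10.00%

The annual real rate is (1+2.7%)/(1+6.37%) − 1 = -3.4502%.
Compounded over 3 years: (1 + -0.034502)^3 − 1 ≈ -0.09998.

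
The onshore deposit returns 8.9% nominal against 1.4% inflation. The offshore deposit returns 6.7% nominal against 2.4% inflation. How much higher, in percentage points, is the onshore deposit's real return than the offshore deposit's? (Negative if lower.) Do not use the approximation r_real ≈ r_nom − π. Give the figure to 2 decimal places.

3.20

The onshore deposit real return: 1.089/1.014 − 1 = 7.396%.
The offshore deposit real return: 1.067/1.024 − 1 = 4.199%.
Difference: 7.396 − 4.199 = 3.197 pp.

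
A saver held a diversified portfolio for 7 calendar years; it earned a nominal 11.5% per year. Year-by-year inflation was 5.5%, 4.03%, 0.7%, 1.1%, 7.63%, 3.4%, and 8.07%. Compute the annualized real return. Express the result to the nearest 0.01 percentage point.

6.89%

Cumulative inflation factor: 1.055 × 1.0403 × 1.007 × 1.011 × 1.0763 × 1.034 × 1.0807 ≈ 1.34385.
Nominal growth factor: 2.14252. Real growth factor = 2.14252 / 1.34385 ≈ 1.59431.
Annualized: 1.59431^(1/7) − 1 ≈ 0.06890.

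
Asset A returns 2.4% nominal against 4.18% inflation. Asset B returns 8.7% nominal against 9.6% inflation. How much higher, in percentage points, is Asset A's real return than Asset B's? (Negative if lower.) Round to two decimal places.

-0.89

Asset A real return: 1.024/1.0418 − 1 = -1.709%.
Asset B real return: 1.087/1.096 − 1 = -0.821%.
Difference: -1.709 − (-0.821) = -0.888 pp.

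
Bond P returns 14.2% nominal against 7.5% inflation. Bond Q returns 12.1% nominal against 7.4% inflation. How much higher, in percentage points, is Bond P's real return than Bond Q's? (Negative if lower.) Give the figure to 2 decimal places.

1.86

Bond P real return: 1.142/1.075 − 1 = 6.233%.
Bond Q real return: 1.121/1.074 − 1 = 4.376%.
Difference: 6.233 − 4.376 = 1.857 pp.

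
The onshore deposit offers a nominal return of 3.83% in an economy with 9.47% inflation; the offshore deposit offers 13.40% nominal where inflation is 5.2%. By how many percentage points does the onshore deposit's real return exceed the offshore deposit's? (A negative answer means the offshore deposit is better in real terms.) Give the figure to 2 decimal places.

-12.95

The onshore deposit real return: 1.0383/1.0947 − 1 = -5.152%.
The offshore deposit real return: 1.1340/1.052 − 1 = 7.795%.
Difference: -5.152 − 7.795 = -12.947 pp.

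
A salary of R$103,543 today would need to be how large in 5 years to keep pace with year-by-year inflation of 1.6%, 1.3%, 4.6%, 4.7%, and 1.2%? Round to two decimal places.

R$118,108.94

Cumulative price-level factor: 1.016 × 1.013 × 1.046 × 1.047 × 1.012 ≈ 1.1406752856.
The nominal amount required is R$103,543 scaled up by that factor.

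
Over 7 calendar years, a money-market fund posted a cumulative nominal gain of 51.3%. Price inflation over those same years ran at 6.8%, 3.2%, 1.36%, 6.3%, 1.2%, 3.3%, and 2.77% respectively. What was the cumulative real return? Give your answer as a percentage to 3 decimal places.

Cumulative inflation factor: 1.068 × 1.032 × 1.0136 × 1.063 × 1.012 × 1.033 × 1.0277 ≈ 1.27585.
Nominal growth factor: 1.51300. Real growth factor = 1.51300 / 1.27585 ≈ 1.18588.
Total real return ≈ 18.5880%.

18.588%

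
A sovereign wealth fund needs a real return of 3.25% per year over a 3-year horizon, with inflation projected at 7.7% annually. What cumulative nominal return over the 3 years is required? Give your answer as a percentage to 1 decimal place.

37.5%

Required annual nominal rate: (1+3.25%)(1+7.7%) − 1 = 11.20025%.
Cumulative over 3 years: (1 + 0.1120025)^3 − 1 ≈ 0.37505.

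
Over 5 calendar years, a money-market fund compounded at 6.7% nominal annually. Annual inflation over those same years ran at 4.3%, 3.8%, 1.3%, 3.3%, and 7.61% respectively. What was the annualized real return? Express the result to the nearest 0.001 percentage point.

2.555%

Cumulative inflation factor: 1.043 × 1.038 × 1.013 × 1.033 × 1.0761 ≈ 1.21911.
Nominal growth factor: 1.38300. Real growth factor = 1.38300 / 1.21911 ≈ 1.13443.
Annualized: 1.13443^(1/5) − 1 ≈ 0.02555.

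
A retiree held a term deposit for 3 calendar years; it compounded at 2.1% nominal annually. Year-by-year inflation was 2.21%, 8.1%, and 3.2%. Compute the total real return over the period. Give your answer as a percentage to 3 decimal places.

-6.658%

Cumulative inflation factor: 1.0221 × 1.081 × 1.032 ≈ 1.14025.
Nominal growth factor: 1.06433. Real growth factor = 1.06433 / 1.14025 ≈ 0.93342.
Total real return ≈ -6.6577%.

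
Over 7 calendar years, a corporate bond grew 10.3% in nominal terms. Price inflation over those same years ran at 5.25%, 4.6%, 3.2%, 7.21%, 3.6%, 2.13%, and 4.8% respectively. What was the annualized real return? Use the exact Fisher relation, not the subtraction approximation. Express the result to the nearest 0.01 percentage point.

Cumulative inflation factor: 1.0525 × 1.046 × 1.032 × 1.0721 × 1.036 × 1.0213 × 1.048 ≈ 1.35065.
Nominal growth factor: 1.10300. Real growth factor = 1.10300 / 1.35065 ≈ 0.81664.
Annualized: 0.81664^(1/7) − 1 ≈ -0.02852.

-2.85%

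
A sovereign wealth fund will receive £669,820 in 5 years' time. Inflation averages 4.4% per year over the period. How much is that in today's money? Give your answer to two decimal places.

£540,076.92

Price-level factor over 5 years: (1 + 4.4%)^5 ≈ 1.2402307454.
Purchasing power today: £669,820 divided by that factor.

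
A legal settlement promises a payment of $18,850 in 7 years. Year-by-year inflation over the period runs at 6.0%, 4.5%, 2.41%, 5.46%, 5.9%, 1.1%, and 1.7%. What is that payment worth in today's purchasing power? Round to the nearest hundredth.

Price-level factor over 7 years: 1.060 × 1.045 × 1.0241 × 1.0546 × 1.059 × 1.011 × 1.017 ≈ 1.3026278451.
Purchasing power today: $18,850 divided by that factor.

$14,470.75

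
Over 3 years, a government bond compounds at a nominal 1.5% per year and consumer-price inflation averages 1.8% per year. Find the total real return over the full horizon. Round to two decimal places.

-0.88%

The annual real rate is (1+1.5%)/(1+1.8%) − 1 = -0.2947%.
Compounded over 3 years: (1 + -0.002947)^3 − 1 ≈ -0.00881.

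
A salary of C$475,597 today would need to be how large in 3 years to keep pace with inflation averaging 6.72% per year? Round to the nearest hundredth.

Cumulative price-level factor: (1+6.72%)^3 ≈ 1.2154509844.
The nominal amount required is C$475,597 scaled up by that factor.

C$578,064.84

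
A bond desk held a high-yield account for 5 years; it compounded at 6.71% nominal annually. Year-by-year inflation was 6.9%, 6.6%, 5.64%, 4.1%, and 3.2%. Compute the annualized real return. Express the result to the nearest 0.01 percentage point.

Cumulative inflation factor: 1.069 × 1.066 × 1.0564 × 1.041 × 1.032 ≈ 1.29328.
Nominal growth factor: 1.38365. Real growth factor = 1.38365 / 1.29328 ≈ 1.06987.
Annualized: 1.06987^(1/5) − 1 ≈ 0.01360.

1.36%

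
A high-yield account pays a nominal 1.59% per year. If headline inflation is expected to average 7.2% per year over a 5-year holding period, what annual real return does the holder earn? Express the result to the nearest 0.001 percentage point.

With constant rates the annual real return is the same each year: (1+1.59%)/(1+7.2%) − 1 = -0.05233.

-5.233%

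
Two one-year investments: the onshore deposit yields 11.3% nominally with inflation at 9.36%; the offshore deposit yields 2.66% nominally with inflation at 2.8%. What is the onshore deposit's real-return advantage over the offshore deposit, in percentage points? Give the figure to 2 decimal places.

1.91

The onshore deposit real return: 1.113/1.0936 − 1 = 1.774%.
The offshore deposit real return: 1.0266/1.028 − 1 = -0.136%.
Difference: 1.774 − (-0.136) = 1.910 pp.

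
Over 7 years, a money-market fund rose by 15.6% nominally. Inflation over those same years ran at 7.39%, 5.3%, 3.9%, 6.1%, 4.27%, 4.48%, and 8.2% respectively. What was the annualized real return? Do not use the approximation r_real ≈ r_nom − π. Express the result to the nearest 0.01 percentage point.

-3.37%

Cumulative inflation factor: 1.0739 × 1.053 × 1.039 × 1.061 × 1.0427 × 1.0448 × 1.082 ≈ 1.46941.
Nominal growth factor: 1.15600. Real growth factor = 1.15600 / 1.46941 ≈ 0.78671.
Annualized: 0.78671^(1/7) − 1 ≈ -0.03369.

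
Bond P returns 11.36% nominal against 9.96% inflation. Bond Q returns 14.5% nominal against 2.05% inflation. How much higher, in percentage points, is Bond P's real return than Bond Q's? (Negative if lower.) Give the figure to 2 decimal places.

-10.93

Bond P real return: 1.1136/1.0996 − 1 = 1.273%.
Bond Q real return: 1.145/1.0205 − 1 = 12.200%.
Difference: 1.273 − 12.200 = -10.927 pp.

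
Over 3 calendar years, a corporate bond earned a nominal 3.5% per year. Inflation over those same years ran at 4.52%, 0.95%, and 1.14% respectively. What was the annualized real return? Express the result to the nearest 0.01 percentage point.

1.28%

Cumulative inflation factor: 1.0452 × 1.0095 × 1.0114 ≈ 1.06716.
Nominal growth factor: 1.10872. Real growth factor = 1.10872 / 1.06716 ≈ 1.03894.
Annualized: 1.03894^(1/3) − 1 ≈ 0.01282.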